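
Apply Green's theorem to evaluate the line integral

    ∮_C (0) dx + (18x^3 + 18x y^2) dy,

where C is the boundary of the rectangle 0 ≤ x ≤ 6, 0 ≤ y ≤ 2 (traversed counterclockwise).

Green's theorem converts the closed line integral into a double integral over the enclosed region D:

    ∮_C P dx + Q dy = ∬_D (∂Q/∂x - ∂P/∂y) dA.

Here P = 0, Q = 18x^3 + 18x y^2, so

    ∂Q/∂x = 54x^2 + 18y^2,    ∂P/∂y = 0,
    ∂Q/∂x - ∂P/∂y = 54x^2 + 18y^2.

D is the region 0 ≤ x ≤ 6, 0 ≤ y ≤ 2. Evaluating the double integral:

    ∬_D (54x^2 + 18y^2) dA = ∫_0^{6} ∫_0^{2} (54x^2 + 18y^2) dy dx.

Inner (y from 0 to 2): 108x^2 + 48.
Outer (x from 0 to 6): 8064.

Therefore ∮_C P dx + Q dy = 8064.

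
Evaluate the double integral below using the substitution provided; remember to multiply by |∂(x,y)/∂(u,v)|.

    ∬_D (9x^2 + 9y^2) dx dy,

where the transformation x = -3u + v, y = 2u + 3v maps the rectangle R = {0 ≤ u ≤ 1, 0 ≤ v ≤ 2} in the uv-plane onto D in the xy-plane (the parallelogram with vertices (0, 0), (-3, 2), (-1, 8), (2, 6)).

Compute the Jacobian determinant of (x, y) with respect to (u, v):

    ∂(x,y)/∂(u,v) = | -3  1 | = (-3)(3) - (1)(2) = -11.
                   | 2  3 |

Its absolute value is |J| = 11 (the area scaling factor).

Substituting x = -3u + v, y = 2u + 3v into the integrand,

    9x^2 + 9y^2 → 117u^2 + 54u v + 90v^2,

so the integral becomes

    ∬_R (117u^2 + 54u v + 90v^2) · |J| du dv = ∫_0^1 ∫_0^2 (1287u^2 + 594u v + 990v^2) dv du.

Inner (v): 2574u^2 + 1188u + 2640.
Outer (u): 4092.

Therefore ∬_D (9x^2 + 9y^2) dx dy = 4092.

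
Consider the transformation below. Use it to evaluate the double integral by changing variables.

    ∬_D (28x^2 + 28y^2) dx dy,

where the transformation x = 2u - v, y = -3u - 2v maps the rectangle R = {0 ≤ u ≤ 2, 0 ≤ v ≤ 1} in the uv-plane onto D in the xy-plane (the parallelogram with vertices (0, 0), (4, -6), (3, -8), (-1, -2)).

Compute the Jacobian determinant of (x, y) with respect to (u, v):

    ∂(x,y)/∂(u,v) = | 2  -1 | = (2)(-2) - (-1)(-3) = -7.
                   | -3  -2 |

Its absolute value is |J| = 7 (the area scaling factor).

Substituting x = 2u - v, y = -3u - 2v into the integrand,

    28x^2 + 28y^2 → 364u^2 + 224u v + 140v^2,

so the integral becomes

    ∬_R (364u^2 + 224u v + 140v^2) · |J| du dv = ∫_0^2 ∫_0^1 (2548u^2 + 1568u v + 980v^2) dv du.

Inner (v): 2548u^2 + 784u + 980/3.
Outer (u): 9016.

Therefore ∬_D (28x^2 + 28y^2) dx dy = 9016.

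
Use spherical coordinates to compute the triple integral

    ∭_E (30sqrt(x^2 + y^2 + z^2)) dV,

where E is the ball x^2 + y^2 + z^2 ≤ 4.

In spherical coordinates, x = ρ sin(φ) cos(θ), y = ρ sin(φ) sin(θ), z = ρ cos(φ), and dV = ρ^2 sin(φ) dρ dφ dθ.

The integrand becomes 30ρ, so

    ∭_E (30sqrt(x^2 + y^2 + z^2)) dV = ∫_{0}^{2π} ∫_{0}^{π} ∫_{0}^{2} (30ρ) · ρ^2 sin(φ) dρ dφ dθ.

Inner (ρ): 120sin(φ).
Middle (φ): 240.
Outer (θ): 480π.

Therefore the triple integral equals 480π.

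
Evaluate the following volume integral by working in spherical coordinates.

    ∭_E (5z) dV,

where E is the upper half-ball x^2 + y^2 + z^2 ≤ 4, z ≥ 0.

In spherical coordinates, x = ρ sin(φ) cos(θ), y = ρ sin(φ) sin(θ), z = ρ cos(φ), and dV = ρ^2 sin(φ) dρ dφ dθ.

The integrand becomes 5ρ cos(φ), so

    ∭_E (5z) dV = ∫_{0}^{2π} ∫_{0}^{π/2} ∫_{0}^{2} (5ρ cos(φ)) · ρ^2 sin(φ) dρ dφ dθ.

Inner (ρ): 10sin(2φ).
Middle (φ): 10.
Outer (θ): 20π.

Therefore the triple integral equals 20π.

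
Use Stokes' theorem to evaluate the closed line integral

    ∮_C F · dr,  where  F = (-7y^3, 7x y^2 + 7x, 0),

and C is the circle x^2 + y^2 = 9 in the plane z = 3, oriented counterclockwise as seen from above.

Let S be the flat disk x^2 + y^2 ≤ 9 in the plane z = 3, with upward unit normal n̂ = ẑ. By Stokes' theorem,

    ∮_C F · dr = ∬_S (∇ × F) · n̂ dS = ∬_D (curl F)_z dA,

where D is the disk x^2 + y^2 ≤ 9.

Compute the curl of F = (-7y^3, 7x y^2 + 7x, 0):
    (∇ × F)_x = ∂F_z/∂y - ∂F_y/∂z = 0,
    (∇ × F)_y = ∂F_x/∂z - ∂F_z/∂x = 0,
    (∇ × F)_z = ∂F_y/∂x - ∂F_x/∂y = 28y^2 + 7.

On z = 3, (curl F)_z = 28y^2 + 7.

Convert to polar (x = r cos θ, y = r sin θ, dA = r dr dθ); the integrand becomes 28r^2sin(θ)^2 + 7, so

    ∬_D (curl F)_z dA = ∫_0^{2π} ∫_0^{3} (28r^2sin(θ)^2 + 7) · r dr dθ.

Inner (r from 0 to 3): 567sin(θ)^2 + 63/2.
Outer (θ from 0 to 2π): 630π.

Therefore ∮_C F · dr = 630π.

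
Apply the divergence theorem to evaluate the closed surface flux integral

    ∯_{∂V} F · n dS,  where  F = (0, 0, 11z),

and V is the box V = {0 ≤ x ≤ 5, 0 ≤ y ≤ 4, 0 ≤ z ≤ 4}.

By the divergence theorem,

    ∯_{∂V} F · n dS = ∭_V (∇ · F) dV.

Compute the divergence:
    ∇ · F = ∂F_x/∂x + ∂F_y/∂y + ∂F_z/∂z = 0 + 0 + 11 = 11.

V is a rectangular box, so dV = dx dy dz with 0 ≤ x ≤ 5, 0 ≤ y ≤ 4, 0 ≤ z ≤ 4.

Integrate (11) over V as an iterated integral:

    ∭_V (∇·F) dV = ∫_0^{5} ∫_0^{4} ∫_0^{4} (11) dz dy dx.

Inner (z from 0 to 4): 44.
Middle (y from 0 to 4): 176.
Outer (x from 0 to 5): 880.

Therefore ∯_{∂V} F · n dS = 880.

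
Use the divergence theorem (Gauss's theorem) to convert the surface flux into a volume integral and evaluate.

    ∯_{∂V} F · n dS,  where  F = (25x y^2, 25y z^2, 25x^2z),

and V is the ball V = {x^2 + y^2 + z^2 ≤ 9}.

By the divergence theorem,

    ∯_{∂V} F · n dS = ∭_V (∇ · F) dV.

Compute the divergence:
    ∇ · F = ∂F_x/∂x + ∂F_y/∂y + ∂F_z/∂z = 25y^2 + 25z^2 + 25x^2 = 25x^2 + 25y^2 + 25z^2.

In spherical coordinates, x = ρ sin(φ) cos(θ), y = ρ sin(φ) sin(θ), z = ρ cos(φ), dV = ρ^2 sin(φ) dρ dφ dθ, with 0 ≤ ρ ≤ 3, 0 ≤ φ ≤ π, 0 ≤ θ ≤ 2π.

The integrand, after substitution and multiplying by the volume element, becomes (25ρ^2) · ρ^2 sin(φ), so

    ∭_V (∇·F) dV = ∫_0^{2π} ∫_0^{π} ∫_0^{3} (25ρ^2) · ρ^2 sin(φ) dρ dφ dθ.

Inner (ρ from 0 to 3): 1215sin(φ).
Middle (φ from 0 to π): 2430.
Outer (θ from 0 to 2π): 4860π.

Therefore ∯_{∂V} F · n dS = 4860π.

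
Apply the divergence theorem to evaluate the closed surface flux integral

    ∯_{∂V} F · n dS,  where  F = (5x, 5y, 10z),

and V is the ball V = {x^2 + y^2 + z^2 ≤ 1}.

By the divergence theorem,

    ∯_{∂V} F · n dS = ∭_V (∇ · F) dV.

Compute the divergence:
    ∇ · F = ∂F_x/∂x + ∂F_y/∂y + ∂F_z/∂z = 5 + 5 + 10 = 20.

In spherical coordinates, x = ρ sin(φ) cos(θ), y = ρ sin(φ) sin(θ), z = ρ cos(φ), dV = ρ^2 sin(φ) dρ dφ dθ, with 0 ≤ ρ ≤ 1, 0 ≤ φ ≤ π, 0 ≤ θ ≤ 2π.

The integrand, after substitution and multiplying by the volume element, becomes (20) · ρ^2 sin(φ), so

    ∭_V (∇·F) dV = ∫_0^{2π} ∫_0^{π} ∫_0^{1} (20) · ρ^2 sin(φ) dρ dφ dθ.

Inner (ρ from 0 to 1): 20sin(φ)/3.
Middle (φ from 0 to π): 40/3.
Outer (θ from 0 to 2π): 80π/3.

Therefore ∯_{∂V} F · n dS = 80π/3.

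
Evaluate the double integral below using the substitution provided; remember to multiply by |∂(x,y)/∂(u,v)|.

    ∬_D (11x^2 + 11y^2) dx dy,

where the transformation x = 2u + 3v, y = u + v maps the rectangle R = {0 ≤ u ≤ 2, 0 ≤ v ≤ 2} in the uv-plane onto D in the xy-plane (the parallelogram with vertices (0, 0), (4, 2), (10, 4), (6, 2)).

Compute the Jacobian determinant of (x, y) with respect to (u, v):

    ∂(x,y)/∂(u,v) = | 2  3 | = (2)(1) - (3)(1) = -1.
                   | 1  1 |

Its absolute value is |J| = 1 (the area scaling factor).

Substituting x = 2u + 3v, y = u + v into the integrand,

    11x^2 + 11y^2 → 55u^2 + 154u v + 110v^2,

so the integral becomes

    ∬_R (55u^2 + 154u v + 110v^2) · |J| du dv = ∫_0^2 ∫_0^2 (55u^2 + 154u v + 110v^2) dv du.

Inner (v): 110u^2 + 308u + 880/3.
Outer (u): 1496.

Therefore ∬_D (11x^2 + 11y^2) dx dy = 1496.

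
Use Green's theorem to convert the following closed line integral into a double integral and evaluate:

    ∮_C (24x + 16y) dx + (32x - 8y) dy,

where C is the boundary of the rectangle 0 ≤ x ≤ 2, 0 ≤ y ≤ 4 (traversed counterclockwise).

Green's theorem converts the closed line integral into a double integral over the enclosed region D:

    ∮_C P dx + Q dy = ∬_D (∂Q/∂x - ∂P/∂y) dA.

Here P = 24x + 16y, Q = 32x - 8y, so

    ∂Q/∂x = 32,    ∂P/∂y = 16,
    ∂Q/∂x - ∂P/∂y = 16.

D is the region 0 ≤ x ≤ 2, 0 ≤ y ≤ 4. Evaluating the double integral:

    ∬_D (16) dA = ∫_0^{2} ∫_0^{4} (16) dy dx.

Inner (y from 0 to 4): 64.
Outer (x from 0 to 2): 128.

Therefore ∮_C P dx + Q dy = 128.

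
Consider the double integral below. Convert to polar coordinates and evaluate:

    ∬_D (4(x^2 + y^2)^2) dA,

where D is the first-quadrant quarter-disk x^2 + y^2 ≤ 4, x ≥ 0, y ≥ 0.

The region D is 0 ≤ r ≤ 2, 0 ≤ θ ≤ π/2 in polar coordinates, where x = r cos(θ), y = r sin(θ), and dA = r dr dθ.

Under the substitution, the integrand becomes 4r^4, so

    ∬_D (4(x^2 + y^2)^2) dA = ∫_{0}^{π/2} ∫_{0}^{2} (4r^4) · r dr dθ.

Inner integral (in r): ∫_{0}^{2} (4r^4) · r dr = 128/3.

Outer integral (in θ): ∫_{0}^{π/2} (128/3) dθ = 64π/3.

Therefore ∬_D (4(x^2 + y^2)^2) dA = 64π/3.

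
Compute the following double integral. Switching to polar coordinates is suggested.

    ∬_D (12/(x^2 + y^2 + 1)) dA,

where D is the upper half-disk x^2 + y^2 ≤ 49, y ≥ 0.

The region D is 0 ≤ r ≤ 7, 0 ≤ θ ≤ π in polar coordinates, where x = r cos(θ), y = r sin(θ), and dA = r dr dθ.

Under the substitution, the integrand becomes 12/(r^2 + 1), so

    ∬_D (12/(x^2 + y^2 + 1)) dA = ∫_{0}^{π} ∫_{0}^{7} (12/(r^2 + 1)) · r dr dθ.

Inner integral (in r): ∫_{0}^{7} (12/(r^2 + 1)) · r dr = log(15625000000).

Outer integral (in θ): ∫_{0}^{π} (log(15625000000)) dθ = log(15625000000^π).

Therefore ∬_D (12/(x^2 + y^2 + 1)) dA = log(15625000000^π).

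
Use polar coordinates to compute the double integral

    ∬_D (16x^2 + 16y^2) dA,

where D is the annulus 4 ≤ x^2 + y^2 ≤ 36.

The region D is 2 ≤ r ≤ 6, 0 ≤ θ ≤ 2π in polar coordinates, where x = r cos(θ), y = r sin(θ), and dA = r dr dθ.

Under the substitution, the integrand becomes 16r^2, so

    ∬_D (16x^2 + 16y^2) dA = ∫_{0}^{2π} ∫_{2}^{6} (16r^2) · r dr dθ.

Inner integral (in r): ∫_{2}^{6} (16r^2) · r dr = 5120.

Outer integral (in θ): ∫_{0}^{2π} (5120) dθ = 10240π.

Therefore ∬_D (16x^2 + 16y^2) dA = 10240π.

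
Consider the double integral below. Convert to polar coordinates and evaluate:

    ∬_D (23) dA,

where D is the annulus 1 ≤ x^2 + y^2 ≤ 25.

The region D is 1 ≤ r ≤ 5, 0 ≤ θ ≤ 2π in polar coordinates, where x = r cos(θ), y = r sin(θ), and dA = r dr dθ.

Under the substitution, the integrand becomes 23, so

    ∬_D (23) dA = ∫_{0}^{2π} ∫_{1}^{5} (23) · r dr dθ.

Inner integral (in r): ∫_{1}^{5} (23) · r dr = 276.

Outer integral (in θ): ∫_{0}^{2π} (276) dθ = 552π.

Therefore ∬_D (23) dA = 552π.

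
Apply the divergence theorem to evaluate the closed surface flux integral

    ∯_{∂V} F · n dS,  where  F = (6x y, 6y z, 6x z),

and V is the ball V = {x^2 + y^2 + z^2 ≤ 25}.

By the divergence theorem,

    ∯_{∂V} F · n dS = ∭_V (∇ · F) dV.

Compute the divergence:
    ∇ · F = ∂F_x/∂x + ∂F_y/∂y + ∂F_z/∂z = 6y + 6z + 6x = 6x + 6y + 6z.

In spherical coordinates, x = ρ sin(φ) cos(θ), y = ρ sin(φ) sin(θ), z = ρ cos(φ), dV = ρ^2 sin(φ) dρ dφ dθ, with 0 ≤ ρ ≤ 5, 0 ≤ φ ≤ π, 0 ≤ θ ≤ 2π.

The integrand, after substitution and multiplying by the volume element, becomes (6ρ (sqrt(2)sin(φ)sin(θ + π/4) + cos(φ))) · ρ^2 sin(φ), so

    ∭_V (∇·F) dV = ∫_0^{2π} ∫_0^{π} ∫_0^{5} (6ρ (sqrt(2)sin(φ)sin(θ + π/4) + cos(φ))) · ρ^2 sin(φ) dρ dφ dθ.

Inner (ρ from 0 to 5): 1875(sqrt(2)sin(φ)sin(θ + π/4) + cos(φ))sin(φ)/2.
Middle (φ from 0 to π): 1875sqrt(2)π sin(θ + π/4)/4.
Outer (θ from 0 to 2π): 0.

Therefore ∯_{∂V} F · n dS = 0.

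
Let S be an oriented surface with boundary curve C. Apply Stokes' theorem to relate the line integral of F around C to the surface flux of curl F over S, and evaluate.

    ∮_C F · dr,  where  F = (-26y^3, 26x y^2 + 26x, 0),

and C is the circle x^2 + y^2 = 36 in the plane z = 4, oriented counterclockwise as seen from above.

Let S be the flat disk x^2 + y^2 ≤ 36 in the plane z = 4, with upward unit normal n̂ = ẑ. By Stokes' theorem,

    ∮_C F · dr = ∬_S (∇ × F) · n̂ dS = ∬_D (curl F)_z dA,

where D is the disk x^2 + y^2 ≤ 36.

Compute the curl of F = (-26y^3, 26x y^2 + 26x, 0):
    (∇ × F)_x = ∂F_z/∂y - ∂F_y/∂z = 0,
    (∇ × F)_y = ∂F_x/∂z - ∂F_z/∂x = 0,
    (∇ × F)_z = ∂F_y/∂x - ∂F_x/∂y = 104y^2 + 26.

On z = 4, (curl F)_z = 104y^2 + 26.

Convert to polar (x = r cos θ, y = r sin θ, dA = r dr dθ); the integrand becomes 104r^2sin(θ)^2 + 26, so

    ∬_D (curl F)_z dA = ∫_0^{2π} ∫_0^{6} (104r^2sin(θ)^2 + 26) · r dr dθ.

Inner (r from 0 to 6): 33696sin(θ)^2 + 468.
Outer (θ from 0 to 2π): 34632π.

Therefore ∮_C F · dr = 34632π.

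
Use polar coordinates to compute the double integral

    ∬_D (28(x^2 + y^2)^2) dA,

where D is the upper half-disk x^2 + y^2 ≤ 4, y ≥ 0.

The region D is 0 ≤ r ≤ 2, 0 ≤ θ ≤ π in polar coordinates, where x = r cos(θ), y = r sin(θ), and dA = r dr dθ.

Under the substitution, the integrand becomes 28r^4, so

    ∬_D (28(x^2 + y^2)^2) dA = ∫_{0}^{π} ∫_{0}^{2} (28r^4) · r dr dθ.

Inner integral (in r): ∫_{0}^{2} (28r^4) · r dr = 896/3.

Outer integral (in θ): ∫_{0}^{π} (896/3) dθ = 896π/3.

Therefore ∬_D (28(x^2 + y^2)^2) dA = 896π/3.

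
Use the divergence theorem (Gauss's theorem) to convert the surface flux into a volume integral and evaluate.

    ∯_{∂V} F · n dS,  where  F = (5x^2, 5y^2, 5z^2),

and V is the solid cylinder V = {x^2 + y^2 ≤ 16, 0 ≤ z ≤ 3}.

By the divergence theorem,

    ∯_{∂V} F · n dS = ∭_V (∇ · F) dV.

Compute the divergence:
    ∇ · F = ∂F_x/∂x + ∂F_y/∂y + ∂F_z/∂z = 10x + 10y + 10z.

In cylindrical coordinates, x = r cos(θ), y = r sin(θ), z = z, dV = r dr dθ dz, with 0 ≤ r ≤ 4, 0 ≤ θ ≤ 2π, 0 ≤ z ≤ 3.

The integrand, after substitution and multiplying by the volume element, becomes (10sqrt(2)r sin(θ + π/4) + 10z) · r, so

    ∭_V (∇·F) dV = ∫_0^{2π} ∫_0^{4} ∫_0^{3} (10sqrt(2)r sin(θ + π/4) + 10z) · r dz dr dθ.

Inner (z from 0 to 3): 15r (2sqrt(2)r sin(θ + π/4) + 3).
Middle (r from 0 to 4): 640sqrt(2)sin(θ + π/4) + 360.
Outer (θ from 0 to 2π): 720π.

Therefore ∯_{∂V} F · n dS = 720π.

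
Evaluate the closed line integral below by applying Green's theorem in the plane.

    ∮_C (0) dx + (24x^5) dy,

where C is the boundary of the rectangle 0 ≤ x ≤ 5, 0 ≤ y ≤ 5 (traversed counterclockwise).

Green's theorem converts the closed line integral into a double integral over the enclosed region D:

    ∮_C P dx + Q dy = ∬_D (∂Q/∂x - ∂P/∂y) dA.

Here P = 0, Q = 24x^5, so

    ∂Q/∂x = 120x^4,    ∂P/∂y = 0,
    ∂Q/∂x - ∂P/∂y = 120x^4.

D is the region 0 ≤ x ≤ 5, 0 ≤ y ≤ 5. Evaluating the double integral:

    ∬_D (120x^4) dA = ∫_0^{5} ∫_0^{5} (120x^4) dy dx.

Inner (y from 0 to 5): 600x^4.
Outer (x from 0 to 5): 375000.

Therefore ∮_C P dx + Q dy = 375000.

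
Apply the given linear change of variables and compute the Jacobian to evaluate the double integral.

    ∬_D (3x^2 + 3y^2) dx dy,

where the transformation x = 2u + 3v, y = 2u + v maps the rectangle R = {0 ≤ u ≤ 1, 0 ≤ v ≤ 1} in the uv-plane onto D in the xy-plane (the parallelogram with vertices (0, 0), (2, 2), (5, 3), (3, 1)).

Compute the Jacobian determinant of (x, y) with respect to (u, v):

    ∂(x,y)/∂(u,v) = | 2  3 | = (2)(1) - (3)(2) = -4.
                   | 2  1 |

Its absolute value is |J| = 4 (the area scaling factor).

Substituting x = 2u + 3v, y = 2u + v into the integrand,

    3x^2 + 3y^2 → 24u^2 + 48u v + 30v^2,

so the integral becomes

    ∬_R (24u^2 + 48u v + 30v^2) · |J| du dv = ∫_0^1 ∫_0^1 (96u^2 + 192u v + 120v^2) dv du.

Inner (v): 96u^2 + 96u + 40.
Outer (u): 120.

Therefore ∬_D (3x^2 + 3y^2) dx dy = 120.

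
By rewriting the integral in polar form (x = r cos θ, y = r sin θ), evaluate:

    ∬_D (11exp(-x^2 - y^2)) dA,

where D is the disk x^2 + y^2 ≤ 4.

The region D is 0 ≤ r ≤ 2, 0 ≤ θ ≤ 2π in polar coordinates, where x = r cos(θ), y = r sin(θ), and dA = r dr dθ.

Under the substitution, the integrand becomes 11exp(-r^2), so

    ∬_D (11exp(-x^2 - y^2)) dA = ∫_{0}^{2π} ∫_{0}^{2} (11exp(-r^2)) · r dr dθ.

Inner integral (in r): ∫_{0}^{2} (11exp(-r^2)) · r dr = 11/2 - 11exp(-4)/2.

Outer integral (in θ): ∫_{0}^{2π} (11/2 - 11exp(-4)/2) dθ = -11π exp(-4) + 11π.

Therefore ∬_D (11exp(-x^2 - y^2)) dA = -11π exp(-4) + 11π.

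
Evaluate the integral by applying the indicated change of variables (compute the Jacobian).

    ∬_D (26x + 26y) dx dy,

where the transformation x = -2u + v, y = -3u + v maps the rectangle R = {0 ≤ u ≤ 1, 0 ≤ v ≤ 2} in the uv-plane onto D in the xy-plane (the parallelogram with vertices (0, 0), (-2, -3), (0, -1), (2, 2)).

Compute the Jacobian determinant of (x, y) with respect to (u, v):

    ∂(x,y)/∂(u,v) = | -2  1 | = (-2)(1) - (1)(-3) = 1.
                   | -3  1 |

Its absolute value is |J| = 1 (the area scaling factor).

Substituting x = -2u + v, y = -3u + v into the integrand,

    26x + 26y → -130u + 52v,

so the integral becomes

    ∬_R (-130u + 52v) · |J| du dv = ∫_0^1 ∫_0^2 (-130u + 52v) dv du.

Inner (v): 104 - 260u.
Outer (u): -26.

Therefore ∬_D (26x + 26y) dx dy = -26.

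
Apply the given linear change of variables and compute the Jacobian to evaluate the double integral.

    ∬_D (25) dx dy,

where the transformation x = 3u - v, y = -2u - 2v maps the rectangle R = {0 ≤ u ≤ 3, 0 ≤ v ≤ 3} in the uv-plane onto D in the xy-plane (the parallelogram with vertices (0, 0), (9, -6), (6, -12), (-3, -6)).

Compute the Jacobian determinant of (x, y) with respect to (u, v):

    ∂(x,y)/∂(u,v) = | 3  -1 | = (3)(-2) - (-1)(-2) = -8.
                   | -2  -2 |

Its absolute value is |J| = 8 (the area scaling factor).

Substituting x = 3u - v, y = -2u - 2v into the integrand,

    25 → 25,

so the integral becomes

    ∬_R (25) · |J| du dv = ∫_0^3 ∫_0^3 (200) dv du.

Inner (v): 600.
Outer (u): 1800.

Therefore ∬_D (25) dx dy = 1800.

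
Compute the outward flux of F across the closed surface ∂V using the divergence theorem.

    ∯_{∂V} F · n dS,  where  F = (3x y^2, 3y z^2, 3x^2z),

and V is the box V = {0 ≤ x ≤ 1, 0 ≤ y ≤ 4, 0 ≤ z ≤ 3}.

By the divergence theorem,

    ∯_{∂V} F · n dS = ∭_V (∇ · F) dV.

Compute the divergence:
    ∇ · F = ∂F_x/∂x + ∂F_y/∂y + ∂F_z/∂z = 3y^2 + 3z^2 + 3x^2 = 3x^2 + 3y^2 + 3z^2.

V is a rectangular box, so dV = dx dy dz with 0 ≤ x ≤ 1, 0 ≤ y ≤ 4, 0 ≤ z ≤ 3.

Integrate (3x^2 + 3y^2 + 3z^2) over V as an iterated integral:

    ∭_V (∇·F) dV = ∫_0^{1} ∫_0^{4} ∫_0^{3} (3x^2 + 3y^2 + 3z^2) dz dy dx.

Inner (z from 0 to 3): 9x^2 + 9y^2 + 27.
Middle (y from 0 to 4): 36x^2 + 300.
Outer (x from 0 to 1): 312.

Therefore ∯_{∂V} F · n dS = 312.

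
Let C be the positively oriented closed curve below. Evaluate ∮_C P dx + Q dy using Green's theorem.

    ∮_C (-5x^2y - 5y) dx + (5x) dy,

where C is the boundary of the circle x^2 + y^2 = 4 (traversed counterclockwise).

Green's theorem converts the closed line integral into a double integral over the enclosed region D:

    ∮_C P dx + Q dy = ∬_D (∂Q/∂x - ∂P/∂y) dA.

Here P = -5x^2y - 5y, Q = 5x, so

    ∂Q/∂x = 5,    ∂P/∂y = -5x^2 - 5,
    ∂Q/∂x - ∂P/∂y = 5x^2 + 10.

D is the region x^2 + y^2 ≤ 4. Evaluating the double integral:

In polar coordinates (x = r cos θ, y = r sin θ, dA = r dr dθ) the integrand becomes 5r^2cos(θ)^2 + 10, so

    ∬_D (5x^2 + 10) dA = ∫_0^{2π} ∫_0^{2} (5r^2cos(θ)^2 + 10) · r dr dθ.

Inner (r from 0 to 2): 20cos(θ)^2 + 20.
Outer (θ from 0 to 2π): 60π.

Therefore ∮_C P dx + Q dy = 60π.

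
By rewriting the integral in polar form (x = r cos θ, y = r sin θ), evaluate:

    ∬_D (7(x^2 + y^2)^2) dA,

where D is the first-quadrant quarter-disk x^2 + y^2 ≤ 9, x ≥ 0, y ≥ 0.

The region D is 0 ≤ r ≤ 3, 0 ≤ θ ≤ π/2 in polar coordinates, where x = r cos(θ), y = r sin(θ), and dA = r dr dθ.

Under the substitution, the integrand becomes 7r^4, so

    ∬_D (7(x^2 + y^2)^2) dA = ∫_{0}^{π/2} ∫_{0}^{3} (7r^4) · r dr dθ.

Inner integral (in r): ∫_{0}^{3} (7r^4) · r dr = 1701/2.

Outer integral (in θ): ∫_{0}^{π/2} (1701/2) dθ = 1701π/4.

Therefore ∬_D (7(x^2 + y^2)^2) dA = 1701π/4.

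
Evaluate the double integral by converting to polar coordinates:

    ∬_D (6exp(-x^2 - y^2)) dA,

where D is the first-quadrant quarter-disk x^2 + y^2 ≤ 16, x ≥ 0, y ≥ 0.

The region D is 0 ≤ r ≤ 4, 0 ≤ θ ≤ π/2 in polar coordinates, where x = r cos(θ), y = r sin(θ), and dA = r dr dθ.

Under the substitution, the integrand becomes 6exp(-r^2), so

    ∬_D (6exp(-x^2 - y^2)) dA = ∫_{0}^{π/2} ∫_{0}^{4} (6exp(-r^2)) · r dr dθ.

Inner integral (in r): ∫_{0}^{4} (6exp(-r^2)) · r dr = 3 - 3exp(-16).

Outer integral (in θ): ∫_{0}^{π/2} (3 - 3exp(-16)) dθ = -3π (1 - exp(16))exp(-16)/2.

Therefore ∬_D (6exp(-x^2 - y^2)) dA = -3π (1 - exp(16))exp(-16)/2.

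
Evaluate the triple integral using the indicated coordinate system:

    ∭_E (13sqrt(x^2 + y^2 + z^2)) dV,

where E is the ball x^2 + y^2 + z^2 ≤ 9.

In spherical coordinates, x = ρ sin(φ) cos(θ), y = ρ sin(φ) sin(θ), z = ρ cos(φ), and dV = ρ^2 sin(φ) dρ dφ dθ.

The integrand becomes 13ρ, so

    ∭_E (13sqrt(x^2 + y^2 + z^2)) dV = ∫_{0}^{2π} ∫_{0}^{π} ∫_{0}^{3} (13ρ) · ρ^2 sin(φ) dρ dφ dθ.

Inner (ρ): 1053sin(φ)/4.
Middle (φ): 1053/2.
Outer (θ): 1053π.

Therefore the triple integral equals 1053π.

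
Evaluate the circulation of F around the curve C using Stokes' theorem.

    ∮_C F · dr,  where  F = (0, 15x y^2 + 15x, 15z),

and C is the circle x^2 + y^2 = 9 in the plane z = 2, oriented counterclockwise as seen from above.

Let S be the flat disk x^2 + y^2 ≤ 9 in the plane z = 2, with upward unit normal n̂ = ẑ. By Stokes' theorem,

    ∮_C F · dr = ∬_S (∇ × F) · n̂ dS = ∬_D (curl F)_z dA,

where D is the disk x^2 + y^2 ≤ 9.

Compute the curl of F = (0, 15x y^2 + 15x, 15z):
    (∇ × F)_x = ∂F_z/∂y - ∂F_y/∂z = 0,
    (∇ × F)_y = ∂F_x/∂z - ∂F_z/∂x = 0,
    (∇ × F)_z = ∂F_y/∂x - ∂F_x/∂y = 15y^2 + 15.

On z = 2, (curl F)_z = 15y^2 + 15.

Convert to polar (x = r cos θ, y = r sin θ, dA = r dr dθ); the integrand becomes 15r^2sin(θ)^2 + 15, so

    ∬_D (curl F)_z dA = ∫_0^{2π} ∫_0^{3} (15r^2sin(θ)^2 + 15) · r dr dθ.

Inner (r from 0 to 3): 1215sin(θ)^2/4 + 135/2.
Outer (θ from 0 to 2π): 1755π/4.

Therefore ∮_C F · dr = 1755π/4.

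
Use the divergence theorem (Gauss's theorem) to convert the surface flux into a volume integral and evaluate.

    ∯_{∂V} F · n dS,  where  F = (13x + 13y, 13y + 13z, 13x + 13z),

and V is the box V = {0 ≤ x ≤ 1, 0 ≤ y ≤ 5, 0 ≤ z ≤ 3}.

By the divergence theorem,

    ∯_{∂V} F · n dS = ∭_V (∇ · F) dV.

Compute the divergence:
    ∇ · F = ∂F_x/∂x + ∂F_y/∂y + ∂F_z/∂z = 13 + 13 + 13 = 39.

V is a rectangular box, so dV = dx dy dz with 0 ≤ x ≤ 1, 0 ≤ y ≤ 5, 0 ≤ z ≤ 3.

Integrate (39) over V as an iterated integral:

    ∭_V (∇·F) dV = ∫_0^{1} ∫_0^{5} ∫_0^{3} (39) dz dy dx.

Inner (z from 0 to 3): 117.
Middle (y from 0 to 5): 585.
Outer (x from 0 to 1): 585.

Therefore ∯_{∂V} F · n dS = 585.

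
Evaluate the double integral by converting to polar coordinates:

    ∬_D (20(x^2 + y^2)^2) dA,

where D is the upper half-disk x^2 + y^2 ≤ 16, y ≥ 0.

The region D is 0 ≤ r ≤ 4, 0 ≤ θ ≤ π in polar coordinates, where x = r cos(θ), y = r sin(θ), and dA = r dr dθ.

Under the substitution, the integrand becomes 20r^4, so

    ∬_D (20(x^2 + y^2)^2) dA = ∫_{0}^{π} ∫_{0}^{4} (20r^4) · r dr dθ.

Inner integral (in r): ∫_{0}^{4} (20r^4) · r dr = 40960/3.

Outer integral (in θ): ∫_{0}^{π} (40960/3) dθ = 40960π/3.

Therefore ∬_D (20(x^2 + y^2)^2) dA = 40960π/3.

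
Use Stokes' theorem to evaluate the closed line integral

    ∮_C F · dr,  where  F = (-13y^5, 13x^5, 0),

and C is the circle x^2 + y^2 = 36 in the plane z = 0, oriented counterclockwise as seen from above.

Let S be the flat disk x^2 + y^2 ≤ 36 in the plane z = 0, with upward unit normal n̂ = ẑ. By Stokes' theorem,

    ∮_C F · dr = ∬_S (∇ × F) · n̂ dS = ∬_D (curl F)_z dA,

where D is the disk x^2 + y^2 ≤ 36.

Compute the curl of F = (-13y^5, 13x^5, 0):
    (∇ × F)_x = ∂F_z/∂y - ∂F_y/∂z = 0,
    (∇ × F)_y = ∂F_x/∂z - ∂F_z/∂x = 0,
    (∇ × F)_z = ∂F_y/∂x - ∂F_x/∂y = 65x^4 + 65y^4.

On z = 0, (curl F)_z = 65x^4 + 65y^4.

Convert to polar (x = r cos θ, y = r sin θ, dA = r dr dθ); the integrand becomes 65r^4(sin(θ)^4 + cos(θ)^4), so

    ∬_D (curl F)_z dA = ∫_0^{2π} ∫_0^{6} (65r^4(sin(θ)^4 + cos(θ)^4)) · r dr dθ.

Inner (r from 0 to 6): 505440sin(θ)^4 + 505440cos(θ)^4.
Outer (θ from 0 to 2π): 758160π.

Therefore ∮_C F · dr = 758160π.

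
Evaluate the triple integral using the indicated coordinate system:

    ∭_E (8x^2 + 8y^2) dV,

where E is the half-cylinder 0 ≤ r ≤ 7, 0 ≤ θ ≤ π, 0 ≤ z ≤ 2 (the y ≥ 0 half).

In cylindrical coordinates, x = r cos(θ), y = r sin(θ), z = z, and dV = r dr dθ dz.

The integrand becomes 8r^2, so

    ∭_E (8x^2 + 8y^2) dV = ∫_{0}^{π} ∫_{0}^{7} ∫_{0}^{2} (8r^2) · r dz dr dθ.

Inner (z): 16r^3.
Middle (r from 0 to 7): 9604.
Outer (θ): 9604π.

Therefore the triple integral equals 9604π.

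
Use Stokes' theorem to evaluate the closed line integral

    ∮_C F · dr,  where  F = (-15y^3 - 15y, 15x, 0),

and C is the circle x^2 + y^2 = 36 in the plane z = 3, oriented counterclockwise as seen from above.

Let S be the flat disk x^2 + y^2 ≤ 36 in the plane z = 3, with upward unit normal n̂ = ẑ. By Stokes' theorem,

    ∮_C F · dr = ∬_S (∇ × F) · n̂ dS = ∬_D (curl F)_z dA,

where D is the disk x^2 + y^2 ≤ 36.

Compute the curl of F = (-15y^3 - 15y, 15x, 0):
    (∇ × F)_x = ∂F_z/∂y - ∂F_y/∂z = 0,
    (∇ × F)_y = ∂F_x/∂z - ∂F_z/∂x = 0,
    (∇ × F)_z = ∂F_y/∂x - ∂F_x/∂y = 45y^2 + 30.

On z = 3, (curl F)_z = 45y^2 + 30.

Convert to polar (x = r cos θ, y = r sin θ, dA = r dr dθ); the integrand becomes 45r^2sin(θ)^2 + 30, so

    ∬_D (curl F)_z dA = ∫_0^{2π} ∫_0^{6} (45r^2sin(θ)^2 + 30) · r dr dθ.

Inner (r from 0 to 6): 14580sin(θ)^2 + 540.
Outer (θ from 0 to 2π): 15660π.

Therefore ∮_C F · dr = 15660π.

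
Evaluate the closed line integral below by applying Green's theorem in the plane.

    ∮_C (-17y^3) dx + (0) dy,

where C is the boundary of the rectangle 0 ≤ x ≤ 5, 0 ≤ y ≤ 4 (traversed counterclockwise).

Green's theorem converts the closed line integral into a double integral over the enclosed region D:

    ∮_C P dx + Q dy = ∬_D (∂Q/∂x - ∂P/∂y) dA.

Here P = -17y^3, Q = 0, so

    ∂Q/∂x = 0,    ∂P/∂y = -51y^2,
    ∂Q/∂x - ∂P/∂y = 51y^2.

D is the region 0 ≤ x ≤ 5, 0 ≤ y ≤ 4. Evaluating the double integral:

    ∬_D (51y^2) dA = ∫_0^{5} ∫_0^{4} (51y^2) dy dx.

Inner (y from 0 to 4): 1088.
Outer (x from 0 to 5): 5440.

Therefore ∮_C P dx + Q dy = 5440.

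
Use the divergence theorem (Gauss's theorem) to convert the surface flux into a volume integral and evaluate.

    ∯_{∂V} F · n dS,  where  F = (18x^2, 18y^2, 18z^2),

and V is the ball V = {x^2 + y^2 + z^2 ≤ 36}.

By the divergence theorem,

    ∯_{∂V} F · n dS = ∭_V (∇ · F) dV.

Compute the divergence:
    ∇ · F = ∂F_x/∂x + ∂F_y/∂y + ∂F_z/∂z = 36x + 36y + 36z.

In spherical coordinates, x = ρ sin(φ) cos(θ), y = ρ sin(φ) sin(θ), z = ρ cos(φ), dV = ρ^2 sin(φ) dρ dφ dθ, with 0 ≤ ρ ≤ 6, 0 ≤ φ ≤ π, 0 ≤ θ ≤ 2π.

The integrand, after substitution and multiplying by the volume element, becomes (36ρ (sqrt(2)sin(φ)sin(θ + π/4) + cos(φ))) · ρ^2 sin(φ), so

    ∭_V (∇·F) dV = ∫_0^{2π} ∫_0^{π} ∫_0^{6} (36ρ (sqrt(2)sin(φ)sin(θ + π/4) + cos(φ))) · ρ^2 sin(φ) dρ dφ dθ.

Inner (ρ from 0 to 6): 11664(sqrt(2)sin(φ)sin(θ + π/4) + cos(φ))sin(φ).
Middle (φ from 0 to π): 5832sqrt(2)π sin(θ + π/4).
Outer (θ from 0 to 2π): 0.

Therefore ∯_{∂V} F · n dS = 0.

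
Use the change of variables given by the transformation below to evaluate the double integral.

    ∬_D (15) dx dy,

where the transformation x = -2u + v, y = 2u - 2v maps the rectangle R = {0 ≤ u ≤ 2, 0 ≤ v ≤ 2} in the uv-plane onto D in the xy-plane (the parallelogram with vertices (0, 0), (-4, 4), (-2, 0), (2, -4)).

Compute the Jacobian determinant of (x, y) with respect to (u, v):

    ∂(x,y)/∂(u,v) = | -2  1 | = (-2)(-2) - (1)(2) = 2.
                   | 2  -2 |

Its absolute value is |J| = 2 (the area scaling factor).

Substituting x = -2u + v, y = 2u - 2v into the integrand,

    15 → 15,

so the integral becomes

    ∬_R (15) · |J| du dv = ∫_0^2 ∫_0^2 (30) dv du.

Inner (v): 60.
Outer (u): 120.

Therefore ∬_D (15) dx dy = 120.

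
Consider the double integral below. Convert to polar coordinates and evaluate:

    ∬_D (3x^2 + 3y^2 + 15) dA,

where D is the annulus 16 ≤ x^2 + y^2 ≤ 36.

The region D is 4 ≤ r ≤ 6, 0 ≤ θ ≤ 2π in polar coordinates, where x = r cos(θ), y = r sin(θ), and dA = r dr dθ.

Under the substitution, the integrand becomes 3r^2 + 15, so

    ∬_D (3x^2 + 3y^2 + 15) dA = ∫_{0}^{2π} ∫_{4}^{6} (3r^2 + 15) · r dr dθ.

Inner integral (in r): ∫_{4}^{6} (3r^2 + 15) · r dr = 930.

Outer integral (in θ): ∫_{0}^{2π} (930) dθ = 1860π.

Therefore ∬_D (3x^2 + 3y^2 + 15) dA = 1860π.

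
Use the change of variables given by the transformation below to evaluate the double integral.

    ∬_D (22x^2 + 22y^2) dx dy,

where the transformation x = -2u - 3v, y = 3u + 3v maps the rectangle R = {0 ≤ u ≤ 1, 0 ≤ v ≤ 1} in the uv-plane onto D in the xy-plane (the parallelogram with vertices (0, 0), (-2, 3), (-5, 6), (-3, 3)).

Compute the Jacobian determinant of (x, y) with respect to (u, v):

    ∂(x,y)/∂(u,v) = | -2  -3 | = (-2)(3) - (-3)(3) = 3.
                   | 3  3 |

Its absolute value is |J| = 3 (the area scaling factor).

Substituting x = -2u - 3v, y = 3u + 3v into the integrand,

    22x^2 + 22y^2 → 286u^2 + 660u v + 396v^2,

so the integral becomes

    ∬_R (286u^2 + 660u v + 396v^2) · |J| du dv = ∫_0^1 ∫_0^1 (858u^2 + 1980u v + 1188v^2) dv du.

Inner (v): 858u^2 + 990u + 396.
Outer (u): 1177.

Therefore ∬_D (22x^2 + 22y^2) dx dy = 1177.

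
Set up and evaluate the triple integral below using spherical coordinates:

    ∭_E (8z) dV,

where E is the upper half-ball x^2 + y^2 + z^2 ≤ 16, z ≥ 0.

In spherical coordinates, x = ρ sin(φ) cos(θ), y = ρ sin(φ) sin(θ), z = ρ cos(φ), and dV = ρ^2 sin(φ) dρ dφ dθ.

The integrand becomes 8ρ cos(φ), so

    ∭_E (8z) dV = ∫_{0}^{2π} ∫_{0}^{π/2} ∫_{0}^{4} (8ρ cos(φ)) · ρ^2 sin(φ) dρ dφ dθ.

Inner (ρ): 256sin(2φ).
Middle (φ): 256.
Outer (θ): 512π.

Therefore the triple integral equals 512π.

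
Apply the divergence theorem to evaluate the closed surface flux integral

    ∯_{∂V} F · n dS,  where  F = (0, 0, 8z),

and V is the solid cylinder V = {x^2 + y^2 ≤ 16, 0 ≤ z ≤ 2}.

By the divergence theorem,

    ∯_{∂V} F · n dS = ∭_V (∇ · F) dV.

Compute the divergence:
    ∇ · F = ∂F_x/∂x + ∂F_y/∂y + ∂F_z/∂z = 0 + 0 + 8 = 8.

In cylindrical coordinates, x = r cos(θ), y = r sin(θ), z = z, dV = r dr dθ dz, with 0 ≤ r ≤ 4, 0 ≤ θ ≤ 2π, 0 ≤ z ≤ 2.

The integrand, after substitution and multiplying by the volume element, becomes (8) · r, so

    ∭_V (∇·F) dV = ∫_0^{2π} ∫_0^{4} ∫_0^{2} (8) · r dz dr dθ.

Inner (z from 0 to 2): 16r.
Middle (r from 0 to 4): 128.
Outer (θ from 0 to 2π): 256π.

Therefore ∯_{∂V} F · n dS = 256π.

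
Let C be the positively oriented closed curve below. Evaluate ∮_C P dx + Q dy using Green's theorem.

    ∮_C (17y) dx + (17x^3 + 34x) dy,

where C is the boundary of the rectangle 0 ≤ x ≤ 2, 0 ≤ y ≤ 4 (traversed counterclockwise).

Green's theorem converts the closed line integral into a double integral over the enclosed region D:

    ∮_C P dx + Q dy = ∬_D (∂Q/∂x - ∂P/∂y) dA.

Here P = 17y, Q = 17x^3 + 34x, so

    ∂Q/∂x = 51x^2 + 34,    ∂P/∂y = 17,
    ∂Q/∂x - ∂P/∂y = 51x^2 + 17.

D is the region 0 ≤ x ≤ 2, 0 ≤ y ≤ 4. Evaluating the double integral:

    ∬_D (51x^2 + 17) dA = ∫_0^{2} ∫_0^{4} (51x^2 + 17) dy dx.

Inner (y from 0 to 4): 204x^2 + 68.
Outer (x from 0 to 2): 680.

Therefore ∮_C P dx + Q dy = 680.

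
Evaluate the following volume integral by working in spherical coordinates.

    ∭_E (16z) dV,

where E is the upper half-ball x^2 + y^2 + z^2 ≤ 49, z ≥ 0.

In spherical coordinates, x = ρ sin(φ) cos(θ), y = ρ sin(φ) sin(θ), z = ρ cos(φ), and dV = ρ^2 sin(φ) dρ dφ dθ.

The integrand becomes 16ρ cos(φ), so

    ∭_E (16z) dV = ∫_{0}^{2π} ∫_{0}^{π/2} ∫_{0}^{7} (16ρ cos(φ)) · ρ^2 sin(φ) dρ dφ dθ.

Inner (ρ): 4802sin(2φ).
Middle (φ): 4802.
Outer (θ): 9604π.

Therefore the triple integral equals 9604π.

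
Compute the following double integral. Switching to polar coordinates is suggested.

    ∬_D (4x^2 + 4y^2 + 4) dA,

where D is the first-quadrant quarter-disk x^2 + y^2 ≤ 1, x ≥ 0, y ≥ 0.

The region D is 0 ≤ r ≤ 1, 0 ≤ θ ≤ π/2 in polar coordinates, where x = r cos(θ), y = r sin(θ), and dA = r dr dθ.

Under the substitution, the integrand becomes 4r^2 + 4, so

    ∬_D (4x^2 + 4y^2 + 4) dA = ∫_{0}^{π/2} ∫_{0}^{1} (4r^2 + 4) · r dr dθ.

Inner integral (in r): ∫_{0}^{1} (4r^2 + 4) · r dr = 3.

Outer integral (in θ): ∫_{0}^{π/2} (3) dθ = 3π/2.

Therefore ∬_D (4x^2 + 4y^2 + 4) dA = 3π/2.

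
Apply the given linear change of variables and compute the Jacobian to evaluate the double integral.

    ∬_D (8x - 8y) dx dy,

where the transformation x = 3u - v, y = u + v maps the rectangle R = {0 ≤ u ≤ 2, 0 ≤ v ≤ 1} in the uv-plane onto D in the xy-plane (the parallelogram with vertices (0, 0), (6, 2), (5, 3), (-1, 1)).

Compute the Jacobian determinant of (x, y) with respect to (u, v):

    ∂(x,y)/∂(u,v) = | 3  -1 | = (3)(1) - (-1)(1) = 4.
                   | 1  1 |

Its absolute value is |J| = 4 (the area scaling factor).

Substituting x = 3u - v, y = u + v into the integrand,

    8x - 8y → 16u - 16v,

so the integral becomes

    ∬_R (16u - 16v) · |J| du dv = ∫_0^2 ∫_0^1 (64u - 64v) dv du.

Inner (v): 64u - 32.
Outer (u): 64.

Therefore ∬_D (8x - 8y) dx dy = 64.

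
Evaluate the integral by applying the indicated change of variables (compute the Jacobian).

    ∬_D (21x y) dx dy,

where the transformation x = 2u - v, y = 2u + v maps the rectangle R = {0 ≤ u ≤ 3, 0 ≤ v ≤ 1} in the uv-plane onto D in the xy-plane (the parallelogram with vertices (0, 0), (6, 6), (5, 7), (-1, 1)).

Compute the Jacobian determinant of (x, y) with respect to (u, v):

    ∂(x,y)/∂(u,v) = | 2  -1 | = (2)(1) - (-1)(2) = 4.
                   | 2  1 |

Its absolute value is |J| = 4 (the area scaling factor).

Substituting x = 2u - v, y = 2u + v into the integrand,

    21x y → 84u^2 - 21v^2,

so the integral becomes

    ∬_R (84u^2 - 21v^2) · |J| du dv = ∫_0^3 ∫_0^1 (336u^2 - 84v^2) dv du.

Inner (v): 336u^2 - 28.
Outer (u): 2940.

Therefore ∬_D (21x y) dx dy = 2940.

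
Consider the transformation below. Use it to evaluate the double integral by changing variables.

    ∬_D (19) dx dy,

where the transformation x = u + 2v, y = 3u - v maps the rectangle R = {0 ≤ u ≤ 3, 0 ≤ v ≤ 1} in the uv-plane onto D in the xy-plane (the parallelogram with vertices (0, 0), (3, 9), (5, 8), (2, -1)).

Compute the Jacobian determinant of (x, y) with respect to (u, v):

    ∂(x,y)/∂(u,v) = | 1  2 | = (1)(-1) - (2)(3) = -7.
                   | 3  -1 |

Its absolute value is |J| = 7 (the area scaling factor).

Substituting x = u + 2v, y = 3u - v into the integrand,

    19 → 19,

so the integral becomes

    ∬_R (19) · |J| du dv = ∫_0^3 ∫_0^1 (133) dv du.

Inner (v): 133.
Outer (u): 399.

Therefore ∬_D (19) dx dy = 399.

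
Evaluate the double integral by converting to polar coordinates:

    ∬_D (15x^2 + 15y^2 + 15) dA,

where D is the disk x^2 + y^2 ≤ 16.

The region D is 0 ≤ r ≤ 4, 0 ≤ θ ≤ 2π in polar coordinates, where x = r cos(θ), y = r sin(θ), and dA = r dr dθ.

Under the substitution, the integrand becomes 15r^2 + 15, so

    ∬_D (15x^2 + 15y^2 + 15) dA = ∫_{0}^{2π} ∫_{0}^{4} (15r^2 + 15) · r dr dθ.

Inner integral (in r): ∫_{0}^{4} (15r^2 + 15) · r dr = 1080.

Outer integral (in θ): ∫_{0}^{2π} (1080) dθ = 2160π.

Therefore ∬_D (15x^2 + 15y^2 + 15) dA = 2160π.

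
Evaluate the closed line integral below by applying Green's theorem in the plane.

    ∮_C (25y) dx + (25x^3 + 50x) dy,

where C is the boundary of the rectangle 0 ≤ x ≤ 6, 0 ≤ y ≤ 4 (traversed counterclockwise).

Green's theorem converts the closed line integral into a double integral over the enclosed region D:

    ∮_C P dx + Q dy = ∬_D (∂Q/∂x - ∂P/∂y) dA.

Here P = 25y, Q = 25x^3 + 50x, so

    ∂Q/∂x = 75x^2 + 50,    ∂P/∂y = 25,
    ∂Q/∂x - ∂P/∂y = 75x^2 + 25.

D is the region 0 ≤ x ≤ 6, 0 ≤ y ≤ 4. Evaluating the double integral:

    ∬_D (75x^2 + 25) dA = ∫_0^{6} ∫_0^{4} (75x^2 + 25) dy dx.

Inner (y from 0 to 4): 300x^2 + 100.
Outer (x from 0 to 6): 22200.

Therefore ∮_C P dx + Q dy = 22200.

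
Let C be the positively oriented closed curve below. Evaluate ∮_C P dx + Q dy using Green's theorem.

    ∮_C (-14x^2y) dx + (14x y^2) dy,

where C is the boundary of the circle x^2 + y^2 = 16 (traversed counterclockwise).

Green's theorem converts the closed line integral into a double integral over the enclosed region D:

    ∮_C P dx + Q dy = ∬_D (∂Q/∂x - ∂P/∂y) dA.

Here P = -14x^2y, Q = 14x y^2, so

    ∂Q/∂x = 14y^2,    ∂P/∂y = -14x^2,
    ∂Q/∂x - ∂P/∂y = 14x^2 + 14y^2.

D is the region x^2 + y^2 ≤ 16. Evaluating the double integral:

In polar coordinates (x = r cos θ, y = r sin θ, dA = r dr dθ) the integrand becomes 14r^2, so

    ∬_D (14x^2 + 14y^2) dA = ∫_0^{2π} ∫_0^{4} (14r^2) · r dr dθ.

Inner (r from 0 to 4): 896.
Outer (θ from 0 to 2π): 1792π.

Therefore ∮_C P dx + Q dy = 1792π.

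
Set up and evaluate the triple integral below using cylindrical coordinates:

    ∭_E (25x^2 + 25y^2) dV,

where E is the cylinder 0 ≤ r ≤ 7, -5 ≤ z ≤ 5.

In cylindrical coordinates, x = r cos(θ), y = r sin(θ), z = z, and dV = r dr dθ dz.

The integrand becomes 25r^2, so

    ∭_E (25x^2 + 25y^2) dV = ∫_{0}^{2π} ∫_{0}^{7} ∫_{-5}^{5} (25r^2) · r dz dr dθ.

Inner (z): 250r^3.
Middle (r from 0 to 7): 300125/2.
Outer (θ): 300125π.

Therefore the triple integral equals 300125π.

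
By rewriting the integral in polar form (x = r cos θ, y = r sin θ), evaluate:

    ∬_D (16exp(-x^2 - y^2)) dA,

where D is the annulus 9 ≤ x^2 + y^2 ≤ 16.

The region D is 3 ≤ r ≤ 4, 0 ≤ θ ≤ 2π in polar coordinates, where x = r cos(θ), y = r sin(θ), and dA = r dr dθ.

Under the substitution, the integrand becomes 16exp(-r^2), so

    ∬_D (16exp(-x^2 - y^2)) dA = ∫_{0}^{2π} ∫_{3}^{4} (16exp(-r^2)) · r dr dθ.

Inner integral (in r): ∫_{3}^{4} (16exp(-r^2)) · r dr = -(8 - 8exp(7))exp(-16).

Outer integral (in θ): ∫_{0}^{2π} (-(8 - 8exp(7))exp(-16)) dθ = -16π (1 - exp(7))exp(-16).

Therefore ∬_D (16exp(-x^2 - y^2)) dA = -16π (1 - exp(7))exp(-16).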